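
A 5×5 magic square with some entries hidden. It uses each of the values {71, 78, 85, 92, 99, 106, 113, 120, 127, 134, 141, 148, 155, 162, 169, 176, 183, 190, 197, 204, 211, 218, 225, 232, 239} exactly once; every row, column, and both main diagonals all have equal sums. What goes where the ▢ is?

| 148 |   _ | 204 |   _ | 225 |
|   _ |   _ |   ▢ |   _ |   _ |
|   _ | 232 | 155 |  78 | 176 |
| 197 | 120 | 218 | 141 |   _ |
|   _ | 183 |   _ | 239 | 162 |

The 25 entries sum to 3875, so each line sums to 3875/5 = 775.
Row 3 needs 775; the known cells sum to 641, so (3,1) = 134.
Row 4 must total 775; the given cells sum to 676, so (4,5) = 99.
Column 5 needs 775; the known cells sum to 662, so (2,5) = 113.
The remaining cell in main diagonal is (2,2) = 775 − 606 = 169.
Column 2 must total 775; the given cells sum to 704, so (1,2) = 71.
Row 1 must total 775; the given cells sum to 648, so (1,4) = 127.
Column 4: 127 + 78 + 141 + 239 + ? = 775, so (2,4) = 190.
From anti-diagonal, 775 − (225 + 190 + 155 + 120) gives (5,1) = 85.
From row 5, 775 − (85 + 183 + 239 + 162) gives (5,3) = 106.
The remaining cell in column 1 is (2,1) = 775 − 564 = 211.
Column 3 must total 775; the given cells sum to 683, so (2,3) = 92.

92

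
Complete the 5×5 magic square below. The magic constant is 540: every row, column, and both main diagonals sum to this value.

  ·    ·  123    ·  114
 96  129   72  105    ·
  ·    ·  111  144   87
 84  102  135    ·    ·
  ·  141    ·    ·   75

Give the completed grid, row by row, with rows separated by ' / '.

Row 2 needs 540; the known cells sum to 402, so (2,5) = 138.
Column 3 needs 540; the known cells sum to 441, so (5,3) = 99.
Column 5: 114 + 138 + 87 + 75 + ? = 540, so (4,5) = 126.
Using anti-diagonal: 114 + 105 + 111 + 102 + ? → (5,1) = 540 − 432 = 108.
From row 4, 540 − (84 + 102 + 135 + 126) gives (4,4) = 93.
Row 5 must total 540; the given cells sum to 423, so (5,4) = 117.
Column 4: 105 + 144 + 93 + 117 + ? = 540, so (1,4) = 81.
Using main diagonal: 129 + 111 + 93 + 75 + ? → (1,1) = 540 − 408 = 132.
The remaining cell in row 1 is (1,2) = 540 − 450 = 90.
Column 1 needs 540; the known cells sum to 420, so (3,1) = 120.
The remaining cell in column 2 is (3,2) = 540 − 462 = 78.

132 90 123 81 114 / 96 129 72 105 138 / 120 78 111 144 87 / 84 102 135 93 126 / 108 141 99 117 75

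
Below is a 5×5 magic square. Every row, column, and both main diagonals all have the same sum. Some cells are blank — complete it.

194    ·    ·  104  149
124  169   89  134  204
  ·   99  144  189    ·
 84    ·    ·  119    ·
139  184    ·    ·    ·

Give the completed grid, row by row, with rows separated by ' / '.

Row 2 is already complete: 124 + 169 + 89 + 134 + 204 = 720, so that is the magic constant.
Column 1: 194 + 124 + 84 + 139 + ? = 720, so (3,1) = 179.
From column 4, 720 − (104 + 134 + 189 + 119) gives (5,4) = 174.
From main diagonal, 720 − (194 + 169 + 144 + 119) gives (5,5) = 94.
Anti-diagonal needs 720; the known cells sum to 566, so (4,2) = 154.
From row 3, 720 − (179 + 99 + 144 + 189) gives (3,5) = 109.
From row 5, 720 − (139 + 184 + 174 + 94) gives (5,3) = 129.
From column 2, 720 − (169 + 99 + 154 + 184) gives (1,2) = 114.
Column 5 must total 720; the given cells sum to 556, so (4,5) = 164.
Using row 1: 194 + 114 + 104 + 149 + ? → (1,3) = 720 − 561 = 159.
Using row 4: 84 + 154 + 119 + 164 + ? → (4,3) = 720 − 521 = 199.

194 114 159 104 149 / 124 169 89 134 204 / 179 99 144 189 109 / 84 154 199 119 164 / 139 184 129 174 94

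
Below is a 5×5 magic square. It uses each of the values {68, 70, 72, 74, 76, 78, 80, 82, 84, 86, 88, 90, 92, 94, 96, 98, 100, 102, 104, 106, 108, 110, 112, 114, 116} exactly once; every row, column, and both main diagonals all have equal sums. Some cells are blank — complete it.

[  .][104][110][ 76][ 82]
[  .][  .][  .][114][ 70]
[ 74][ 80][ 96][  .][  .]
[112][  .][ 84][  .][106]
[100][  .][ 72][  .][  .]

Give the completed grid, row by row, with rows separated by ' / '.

The 25 entries sum to 2300, so each line sums to 2300/5 = 460.
Row 1 must total 460; the given cells sum to 372, so (1,1) = 88.
Column 1: 88 + 74 + 112 + 100 + ? = 460, so (2,1) = 86.
Using column 3: 110 + 96 + 84 + 72 + ? → (2,3) = 460 − 362 = 98.
Anti-diagonal: 82 + 114 + 96 + 100 + ? = 460, so (4,2) = 68.
The remaining cell in row 2 is (2,2) = 460 − 368 = 92.
Row 4: 112 + 68 + 84 + 106 + ? = 460, so (4,4) = 90.
From column 2, 460 − (104 + 92 + 80 + 68) gives (5,2) = 116.
The remaining cell in main diagonal is (5,5) = 460 − 366 = 94.
From row 5, 460 − (100 + 116 + 72 + 94) gives (5,4) = 78.
Using column 4: 76 + 114 + 90 + 78 + ? → (3,4) = 460 − 358 = 102.
Column 5: 82 + 70 + 106 + 94 + ? = 460, so (3,5) = 108.

88 104 110 76 82 / 86 92 98 114 70 / 74 80 96 102 108 / 112 68 84 90 106 / 100 116 72 78 94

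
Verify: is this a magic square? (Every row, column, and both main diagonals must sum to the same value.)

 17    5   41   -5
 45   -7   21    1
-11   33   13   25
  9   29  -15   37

Row 1: 17 + 5 + 41 + (-5) = 58.
Row 2: 45 + (-7) + 21 + 1 = 60.
Row 3: -11 + 33 + 13 + 25 = 60.
Row 4: 9 + 29 + (-15) + 37 = 60.
Column 1: 17 + 45 + (-11) + 9 = 60.
Column 2: 5 + (-7) + 33 + 29 = 60.
Column 3: 41 + 21 + 13 + (-15) = 60.
Column 4: -5 + 1 + 25 + 37 = 58.
Main diagonal: 17 + (-7) + 13 + 37 = 60.
Anti-diagonal: -5 + 21 + 33 + 9 = 58.

No — row 3 sums to 60 but anti-diagonal sums to 58.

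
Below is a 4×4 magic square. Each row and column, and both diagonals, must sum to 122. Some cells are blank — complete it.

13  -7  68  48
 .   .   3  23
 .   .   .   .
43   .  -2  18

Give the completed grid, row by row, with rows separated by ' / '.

Row 4 must total 122; the given cells sum to 59, so (4,2) = 63.
Using column 3: 68 + 3 + (-2) + ? → (3,3) = 122 − 69 = 53.
Using column 4: 48 + 23 + 18 + ? → (3,4) = 122 − 89 = 33.
The remaining cell in main diagonal is (2,2) = 122 − 84 = 38.
Anti-diagonal must total 122; the given cells sum to 94, so (3,2) = 28.
The remaining cell in row 2 is (2,1) = 122 − 64 = 58.
The remaining cell in row 3 is (3,1) = 122 − 114 = 8.

13 -7 68 48 / 58 38 3 23 / 8 28 53 33 / 43 63 -2 18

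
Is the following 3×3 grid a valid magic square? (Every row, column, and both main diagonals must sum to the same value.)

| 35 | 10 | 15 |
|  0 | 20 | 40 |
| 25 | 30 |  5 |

Row 1: 35 + 10 + 15 = 60.
Row 2: 0 + 20 + 40 = 60.
Row 3: 25 + 30 + 5 = 60.
Column 1: 35 + 0 + 25 = 60.
Column 2: 10 + 20 + 30 = 60.
Column 3: 15 + 40 + 5 = 60.
Main diagonal: 35 + 20 + 5 = 60.
Anti-diagonal: 15 + 20 + 25 = 60.
All lines sum to 60.

Yes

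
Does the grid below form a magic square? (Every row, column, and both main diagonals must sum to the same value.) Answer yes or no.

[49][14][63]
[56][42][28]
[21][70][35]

Yes

Row 1: 49 + 14 + 63 = 126.
Row 2: 56 + 42 + 28 = 126.
Row 3: 21 + 70 + 35 = 126.
Column 1: 49 + 56 + 21 = 126.
Column 2: 14 + 42 + 70 = 126.
Column 3: 63 + 28 + 35 = 126.
Main diagonal: 49 + 42 + 35 = 126.
Anti-diagonal: 63 + 42 + 21 = 126.
All lines sum to 126.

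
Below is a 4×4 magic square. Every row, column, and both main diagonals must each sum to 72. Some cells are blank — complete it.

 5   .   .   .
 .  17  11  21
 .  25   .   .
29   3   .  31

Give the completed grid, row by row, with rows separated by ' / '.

Row 2 must total 72; the given cells sum to 49, so (2,1) = 23.
Row 4 needs 72; the known cells sum to 63, so (4,3) = 9.
The remaining cell in column 1 is (3,1) = 72 − 57 = 15.
Using column 2: 17 + 25 + 3 + ? → (1,2) = 72 − 45 = 27.
From main diagonal, 72 − (5 + 17 + 31) gives (3,3) = 19.
Anti-diagonal: 11 + 25 + 29 + ? = 72, so (1,4) = 7.
Row 1 must total 72; the given cells sum to 39, so (1,3) = 33.
Row 3 needs 72; the known cells sum to 59, so (3,4) = 13.

5 27 33 7 / 23 17 11 21 / 15 25 19 13 / 29 3 9 31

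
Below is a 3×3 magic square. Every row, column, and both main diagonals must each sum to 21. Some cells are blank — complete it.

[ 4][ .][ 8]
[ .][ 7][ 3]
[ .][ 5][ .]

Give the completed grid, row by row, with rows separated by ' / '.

Using row 1: 4 + 8 + ? → (1,2) = 21 − 12 = 9.
Row 2 must total 21; the given cells sum to 10, so (2,1) = 11.
Using column 1: 4 + 11 + ? → (3,1) = 21 − 15 = 6.
Column 3: 8 + 3 + ? = 21, so (3,3) = 10.

4 9 8 / 11 7 3 / 6 5 10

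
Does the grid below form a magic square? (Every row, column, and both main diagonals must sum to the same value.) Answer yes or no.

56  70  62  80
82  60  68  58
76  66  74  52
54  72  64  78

Yes

Row 1: 56 + 70 + 62 + 80 = 268.
Row 2: 82 + 60 + 68 + 58 = 268.
Row 3: 76 + 66 + 74 + 52 = 268.
Row 4: 54 + 72 + 64 + 78 = 268.
Column 1: 56 + 82 + 76 + 54 = 268.
Column 2: 70 + 60 + 66 + 72 = 268.
Column 3: 62 + 68 + 74 + 64 = 268.
Column 4: 80 + 58 + 52 + 78 = 268.
Main diagonal: 56 + 60 + 74 + 78 = 268.
Anti-diagonal: 80 + 68 + 66 + 54 = 268.
All lines sum to 268.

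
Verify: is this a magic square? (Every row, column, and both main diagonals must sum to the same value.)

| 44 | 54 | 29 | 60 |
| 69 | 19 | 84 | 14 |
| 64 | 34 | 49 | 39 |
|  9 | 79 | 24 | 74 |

No — column 3 sums to 186 but anti-diagonal sums to 187.

Row 1: 44 + 54 + 29 + 60 = 187.
Row 2: 69 + 19 + 84 + 14 = 186.
Row 3: 64 + 34 + 49 + 39 = 186.
Row 4: 9 + 79 + 24 + 74 = 186.
Column 1: 44 + 69 + 64 + 9 = 186.
Column 2: 54 + 19 + 34 + 79 = 186.
Column 3: 29 + 84 + 49 + 24 = 186.
Column 4: 60 + 14 + 39 + 74 = 187.
Main diagonal: 44 + 19 + 49 + 74 = 186.
Anti-diagonal: 60 + 84 + 34 + 9 = 187.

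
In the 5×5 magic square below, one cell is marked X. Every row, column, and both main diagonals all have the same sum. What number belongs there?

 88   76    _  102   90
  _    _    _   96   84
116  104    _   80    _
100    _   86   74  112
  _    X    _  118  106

Column 4 is complete and sums to 470; that is the magic constant.
The remaining cell in row 1 is (1,3) = 470 − 356 = 114.
Row 4: 100 + 86 + 74 + 112 + ? = 470, so (4,2) = 98.
From column 5, 470 − (90 + 84 + 112 + 106) gives (3,5) = 78.
Row 3 must total 470; the given cells sum to 378, so (3,3) = 92.
Main diagonal must total 470; the given cells sum to 360, so (2,2) = 110.
Using anti-diagonal: 90 + 96 + 92 + 98 + ? → (5,1) = 470 − 376 = 94.
The remaining cell in column 1 is (2,1) = 470 − 398 = 72.
From column 2, 470 − (76 + 110 + 104 + 98) gives (5,2) = 82.

82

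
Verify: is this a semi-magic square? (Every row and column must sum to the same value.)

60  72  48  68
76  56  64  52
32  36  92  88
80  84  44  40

Yes

Row 1: 60 + 72 + 48 + 68 = 248.
Row 2: 76 + 56 + 64 + 52 = 248.
Row 3: 32 + 36 + 92 + 88 = 248.
Row 4: 80 + 84 + 44 + 40 = 248.
Column 1: 60 + 76 + 32 + 80 = 248.
Column 2: 72 + 56 + 36 + 84 = 248.
Column 3: 48 + 64 + 92 + 44 = 248.
Column 4: 68 + 52 + 88 + 40 = 248.
All lines sum to 248.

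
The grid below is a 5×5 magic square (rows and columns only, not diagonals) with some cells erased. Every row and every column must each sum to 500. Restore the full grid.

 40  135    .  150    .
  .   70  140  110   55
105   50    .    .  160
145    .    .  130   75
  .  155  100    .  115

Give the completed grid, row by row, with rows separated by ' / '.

The remaining cell in row 2 is (2,1) = 500 − 375 = 125.
Column 1 needs 500; the known cells sum to 415, so (5,1) = 85.
Column 2: 135 + 70 + 50 + 155 + ? = 500, so (4,2) = 90.
Column 5: 55 + 160 + 75 + 115 + ? = 500, so (1,5) = 95.
Using row 1: 40 + 135 + 150 + 95 + ? → (1,3) = 500 − 420 = 80.
Row 4 needs 500; the known cells sum to 440, so (4,3) = 60.
Row 5: 85 + 155 + 100 + 115 + ? = 500, so (5,4) = 45.
The remaining cell in column 3 is (3,3) = 500 − 380 = 120.
Using column 4: 150 + 110 + 130 + 45 + ? → (3,4) = 500 − 435 = 65.

40 135 80 150 95 / 125 70 140 110 55 / 105 50 120 65 160 / 145 90 60 130 75 / 85 155 100 45 115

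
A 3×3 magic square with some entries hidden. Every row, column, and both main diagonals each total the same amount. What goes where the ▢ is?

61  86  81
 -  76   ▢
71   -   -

56

Anti-diagonal is complete and sums to 228; that is the magic constant.
Column 1: 61 + 71 + ? = 228, so (2,1) = 96.
From column 2, 228 − (86 + 76) gives (3,2) = 66.
The remaining cell in main diagonal is (3,3) = 228 − 137 = 91.
Row 2 must total 228; the given cells sum to 172, so (2,3) = 56.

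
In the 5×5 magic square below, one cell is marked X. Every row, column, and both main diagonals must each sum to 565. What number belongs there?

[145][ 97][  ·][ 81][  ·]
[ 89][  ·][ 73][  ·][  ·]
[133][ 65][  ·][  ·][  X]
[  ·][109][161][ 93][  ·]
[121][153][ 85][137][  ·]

101

From row 5, 565 − (121 + 153 + 85 + 137) gives (5,5) = 69.
Column 1 needs 565; the known cells sum to 488, so (4,1) = 77.
From column 2, 565 − (97 + 65 + 109 + 153) gives (2,2) = 141.
From main diagonal, 565 − (145 + 141 + 93 + 69) gives (3,3) = 117.
Row 4 must total 565; the given cells sum to 440, so (4,5) = 125.
Column 3 needs 565; the known cells sum to 436, so (1,3) = 129.
Row 1 needs 565; the known cells sum to 452, so (1,5) = 113.
Anti-diagonal must total 565; the given cells sum to 460, so (2,4) = 105.
Row 2 must total 565; the given cells sum to 408, so (2,5) = 157.
The remaining cell in column 4 is (3,4) = 565 − 416 = 149.
Column 5 must total 565; the given cells sum to 464, so (3,5) = 101.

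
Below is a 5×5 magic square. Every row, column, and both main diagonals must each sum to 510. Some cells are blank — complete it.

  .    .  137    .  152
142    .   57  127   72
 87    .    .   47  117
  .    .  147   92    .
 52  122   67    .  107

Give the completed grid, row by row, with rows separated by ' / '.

97 42 137 82 152 / 142 112 57 127 72 / 87 157 102 47 117 / 132 77 147 92 62 / 52 122 67 162 107

The remaining cell in row 2 is (2,2) = 510 − 398 = 112.
Row 5 needs 510; the known cells sum to 348, so (5,4) = 162.
The remaining cell in column 3 is (3,3) = 510 − 408 = 102.
Column 4 needs 510; the known cells sum to 428, so (1,4) = 82.
Using column 5: 152 + 72 + 117 + 107 + ? → (4,5) = 510 − 448 = 62.
Main diagonal needs 510; the known cells sum to 413, so (1,1) = 97.
Anti-diagonal must total 510; the given cells sum to 433, so (4,2) = 77.
Using row 1: 97 + 137 + 82 + 152 + ? → (1,2) = 510 − 468 = 42.
Row 3 needs 510; the known cells sum to 353, so (3,2) = 157.
The remaining cell in row 4 is (4,1) = 510 − 378 = 132.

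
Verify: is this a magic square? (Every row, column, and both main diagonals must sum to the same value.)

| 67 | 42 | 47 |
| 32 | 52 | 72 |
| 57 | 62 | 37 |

Row 1: 67 + 42 + 47 = 156.
Row 2: 32 + 52 + 72 = 156.
Row 3: 57 + 62 + 37 = 156.
Column 1: 67 + 32 + 57 = 156.
Column 2: 42 + 52 + 62 = 156.
Column 3: 47 + 72 + 37 = 156.
Main diagonal: 67 + 52 + 37 = 156.
Anti-diagonal: 47 + 52 + 57 = 156.
All lines sum to 156.

Yes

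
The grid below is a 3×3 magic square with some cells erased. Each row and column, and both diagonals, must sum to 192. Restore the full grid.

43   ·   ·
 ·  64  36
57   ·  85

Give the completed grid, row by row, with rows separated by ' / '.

43 78 71 / 92 64 36 / 57 50 85

Row 2 needs 192; the known cells sum to 100, so (2,1) = 92.
Row 3: 57 + 85 + ? = 192, so (3,2) = 50.
Using column 2: 64 + 50 + ? → (1,2) = 192 − 114 = 78.
From column 3, 192 − (36 + 85) gives (1,3) = 71.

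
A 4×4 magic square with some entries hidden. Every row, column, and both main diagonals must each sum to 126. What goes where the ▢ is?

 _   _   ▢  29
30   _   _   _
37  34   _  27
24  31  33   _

26

Row 3 needs 126; the known cells sum to 98, so (3,3) = 28.
From row 4, 126 − (24 + 31 + 33) gives (4,4) = 38.
From column 1, 126 − (30 + 37 + 24) gives (1,1) = 35.
Using column 4: 29 + 27 + 38 + ? → (2,4) = 126 − 94 = 32.
Main diagonal must total 126; the given cells sum to 101, so (2,2) = 25.
The remaining cell in anti-diagonal is (2,3) = 126 − 87 = 39.
Column 2 must total 126; the given cells sum to 90, so (1,2) = 36.
Column 3 needs 126; the known cells sum to 100, so (1,3) = 26.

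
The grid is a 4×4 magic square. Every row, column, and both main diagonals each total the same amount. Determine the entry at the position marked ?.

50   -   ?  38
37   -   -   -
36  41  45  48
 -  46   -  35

Row 3 is complete and sums to 170; that is the magic constant.
Column 1 needs 170; the known cells sum to 123, so (4,1) = 47.
Column 4: 38 + 48 + 35 + ? = 170, so (2,4) = 49.
From main diagonal, 170 − (50 + 45 + 35) gives (2,2) = 40.
Anti-diagonal needs 170; the known cells sum to 126, so (2,3) = 44.
Row 4: 47 + 46 + 35 + ? = 170, so (4,3) = 42.
Column 2 needs 170; the known cells sum to 127, so (1,2) = 43.
Column 3 must total 170; the given cells sum to 131, so (1,3) = 39.

39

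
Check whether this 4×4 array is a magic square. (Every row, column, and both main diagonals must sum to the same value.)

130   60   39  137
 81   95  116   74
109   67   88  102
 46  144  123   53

Yes

Row 1: 130 + 60 + 39 + 137 = 366.
Row 2: 81 + 95 + 116 + 74 = 366.
Row 3: 109 + 67 + 88 + 102 = 366.
Row 4: 46 + 144 + 123 + 53 = 366.
Column 1: 130 + 81 + 109 + 46 = 366.
Column 2: 60 + 95 + 67 + 144 = 366.
Column 3: 39 + 116 + 88 + 123 = 366.
Column 4: 137 + 74 + 102 + 53 = 366.
Main diagonal: 130 + 95 + 88 + 53 = 366.
Anti-diagonal: 137 + 116 + 67 + 46 = 366.
All lines sum to 366.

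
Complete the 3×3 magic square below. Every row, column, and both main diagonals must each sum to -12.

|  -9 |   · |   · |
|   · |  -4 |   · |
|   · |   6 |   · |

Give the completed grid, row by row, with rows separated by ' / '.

Using column 2: -4 + 6 + ? → (1,2) = -12 − 2 = -14.
The remaining cell in main diagonal is (3,3) = -12 − (-13) = 1.
Row 1: -9 + (-14) + ? = -12, so (1,3) = 11.
Row 3: 6 + 1 + ? = -12, so (3,1) = -19.
Using column 1: -9 + (-19) + ? → (2,1) = -12 − (-28) = 16.
Column 3 must total -12; the given cells sum to 12, so (2,3) = -24.

-9 -14 11 / 16 -4 -24 / -19 6 1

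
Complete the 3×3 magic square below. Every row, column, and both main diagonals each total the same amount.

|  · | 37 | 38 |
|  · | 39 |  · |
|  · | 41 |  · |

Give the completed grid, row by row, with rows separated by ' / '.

Column 2 is already complete: 37 + 39 + 41 = 117, so that is the magic constant.
The remaining cell in row 1 is (1,1) = 117 − 75 = 42.
Main diagonal: 42 + 39 + ? = 117, so (3,3) = 36.
Anti-diagonal must total 117; the given cells sum to 77, so (3,1) = 40.
The remaining cell in column 1 is (2,1) = 117 − 82 = 35.
Column 3: 38 + 36 + ? = 117, so (2,3) = 43.

42 37 38 / 35 39 43 / 40 41 36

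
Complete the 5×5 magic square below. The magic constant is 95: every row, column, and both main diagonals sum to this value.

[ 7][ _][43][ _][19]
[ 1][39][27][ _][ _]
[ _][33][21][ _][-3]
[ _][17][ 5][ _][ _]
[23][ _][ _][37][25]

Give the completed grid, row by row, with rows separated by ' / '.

7 -5 43 31 19 / 1 39 27 15 13 / 35 33 21 9 -3 / 29 17 5 3 41 / 23 11 -1 37 25

From column 3, 95 − (43 + 27 + 21 + 5) gives (5,3) = -1.
From main diagonal, 95 − (7 + 39 + 21 + 25) gives (4,4) = 3.
Anti-diagonal: 19 + 21 + 17 + 23 + ? = 95, so (2,4) = 15.
Row 2: 1 + 39 + 27 + 15 + ? = 95, so (2,5) = 13.
Row 5: 23 + (-1) + 37 + 25 + ? = 95, so (5,2) = 11.
Column 2 must total 95; the given cells sum to 100, so (1,2) = -5.
From column 5, 95 − (19 + 13 + (-3) + 25) gives (4,5) = 41.
Row 1 must total 95; the given cells sum to 64, so (1,4) = 31.
Row 4 needs 95; the known cells sum to 66, so (4,1) = 29.
From column 1, 95 − (7 + 1 + 29 + 23) gives (3,1) = 35.
Column 4 must total 95; the given cells sum to 86, so (3,4) = 9.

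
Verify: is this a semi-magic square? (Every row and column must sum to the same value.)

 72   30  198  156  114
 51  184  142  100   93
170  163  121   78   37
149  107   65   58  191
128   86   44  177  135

Row 1: 72 + 30 + 198 + 156 + 114 = 570.
Row 2: 51 + 184 + 142 + 100 + 93 = 570.
Row 3: 170 + 163 + 121 + 78 + 37 = 569.
Row 4: 149 + 107 + 65 + 58 + 191 = 570.
Row 5: 128 + 86 + 44 + 177 + 135 = 570.
Column 1: 72 + 51 + 170 + 149 + 128 = 570.
Column 2: 30 + 184 + 163 + 107 + 86 = 570.
Column 3: 198 + 142 + 121 + 65 + 44 = 570.
Column 4: 156 + 100 + 78 + 58 + 177 = 569.
Column 5: 114 + 93 + 37 + 191 + 135 = 570.

No — row 3 sums to 569 but column 5 sums to 570.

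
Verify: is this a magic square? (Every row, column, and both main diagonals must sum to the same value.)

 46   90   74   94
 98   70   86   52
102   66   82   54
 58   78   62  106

Row 1: 46 + 90 + 74 + 94 = 304.
Row 2: 98 + 70 + 86 + 52 = 306.
Row 3: 102 + 66 + 82 + 54 = 304.
Row 4: 58 + 78 + 62 + 106 = 304.
Column 1: 46 + 98 + 102 + 58 = 304.
Column 2: 90 + 70 + 66 + 78 = 304.
Column 3: 74 + 86 + 82 + 62 = 304.
Column 4: 94 + 52 + 54 + 106 = 306.
Main diagonal: 46 + 70 + 82 + 106 = 304.
Anti-diagonal: 94 + 86 + 66 + 58 = 304.

No — main diagonal sums to 304 but row 2 sums to 306.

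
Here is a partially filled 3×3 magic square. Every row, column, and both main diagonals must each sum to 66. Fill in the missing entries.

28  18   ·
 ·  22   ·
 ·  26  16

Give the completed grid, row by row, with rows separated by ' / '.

Using row 1: 28 + 18 + ? → (1,3) = 66 − 46 = 20.
Row 3: 26 + 16 + ? = 66, so (3,1) = 24.
Column 1 needs 66; the known cells sum to 52, so (2,1) = 14.
The remaining cell in column 3 is (2,3) = 66 − 36 = 30.

28 18 20 / 14 22 30 / 24 26 16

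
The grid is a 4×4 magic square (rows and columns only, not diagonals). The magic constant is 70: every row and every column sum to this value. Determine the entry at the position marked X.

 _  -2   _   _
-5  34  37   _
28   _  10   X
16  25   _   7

19

Row 2: -5 + 34 + 37 + ? = 70, so (2,4) = 4.
Using row 4: 16 + 25 + 7 + ? → (4,3) = 70 − 48 = 22.
Column 1 needs 70; the known cells sum to 39, so (1,1) = 31.
Column 2 needs 70; the known cells sum to 57, so (3,2) = 13.
Column 3 must total 70; the given cells sum to 69, so (1,3) = 1.
Using row 1: 31 + (-2) + 1 + ? → (1,4) = 70 − 30 = 40.
Row 3 must total 70; the given cells sum to 51, so (3,4) = 19.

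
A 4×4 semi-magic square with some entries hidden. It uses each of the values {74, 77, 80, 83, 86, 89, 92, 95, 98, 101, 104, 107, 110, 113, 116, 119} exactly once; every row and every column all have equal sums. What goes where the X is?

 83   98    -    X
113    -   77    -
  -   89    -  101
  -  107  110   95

The 16 entries sum to 1544, so each line sums to 1544/4 = 386.
From row 4, 386 − (107 + 110 + 95) gives (4,1) = 74.
Column 1: 83 + 113 + 74 + ? = 386, so (3,1) = 116.
Column 2 needs 386; the known cells sum to 294, so (2,2) = 92.
Using row 2: 113 + 92 + 77 + ? → (2,4) = 386 − 282 = 104.
From row 3, 386 − (116 + 89 + 101) gives (3,3) = 80.
Using column 3: 77 + 80 + 110 + ? → (1,3) = 386 − 267 = 119.
Column 4 must total 386; the given cells sum to 300, so (1,4) = 86.

86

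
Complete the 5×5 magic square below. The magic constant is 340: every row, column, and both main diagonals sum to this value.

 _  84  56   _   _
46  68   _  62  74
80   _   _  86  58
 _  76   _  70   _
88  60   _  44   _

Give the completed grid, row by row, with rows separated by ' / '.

Row 2: 46 + 68 + 62 + 74 + ? = 340, so (2,3) = 90.
Using column 2: 84 + 68 + 76 + 60 + ? → (3,2) = 340 − 288 = 52.
Column 4 needs 340; the known cells sum to 262, so (1,4) = 78.
Using row 3: 80 + 52 + 86 + 58 + ? → (3,3) = 340 − 276 = 64.
The remaining cell in anti-diagonal is (1,5) = 340 − 290 = 50.
From row 1, 340 − (84 + 56 + 78 + 50) gives (1,1) = 72.
Column 1 must total 340; the given cells sum to 286, so (4,1) = 54.
Main diagonal: 72 + 68 + 64 + 70 + ? = 340, so (5,5) = 66.
From row 5, 340 − (88 + 60 + 44 + 66) gives (5,3) = 82.
Column 3: 56 + 90 + 64 + 82 + ? = 340, so (4,3) = 48.
Using column 5: 50 + 74 + 58 + 66 + ? → (4,5) = 340 − 248 = 92.

72 84 56 78 50 / 46 68 90 62 74 / 80 52 64 86 58 / 54 76 48 70 92 / 88 60 82 44 66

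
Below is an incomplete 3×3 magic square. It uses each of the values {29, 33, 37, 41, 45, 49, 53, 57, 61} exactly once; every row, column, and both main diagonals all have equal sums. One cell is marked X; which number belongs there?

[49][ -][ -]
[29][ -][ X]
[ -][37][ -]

The 9 entries sum to 405, so each line sums to 405/3 = 135.
From column 1, 135 − (49 + 29) gives (3,1) = 57.
Row 3 needs 135; the known cells sum to 94, so (3,3) = 41.
Main diagonal needs 135; the known cells sum to 90, so (2,2) = 45.
Anti-diagonal: 45 + 57 + ? = 135, so (1,3) = 33.
Row 1: 49 + 33 + ? = 135, so (1,2) = 53.
Row 2 must total 135; the given cells sum to 74, so (2,3) = 61.

61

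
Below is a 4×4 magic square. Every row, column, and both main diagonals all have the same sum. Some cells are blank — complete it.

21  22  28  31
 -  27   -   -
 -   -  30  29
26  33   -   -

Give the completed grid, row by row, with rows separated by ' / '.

Row 1 is already complete: 21 + 22 + 28 + 31 = 102, so that is the magic constant.
Using column 2: 22 + 27 + 33 + ? → (3,2) = 102 − 82 = 20.
Using main diagonal: 21 + 27 + 30 + ? → (4,4) = 102 − 78 = 24.
The remaining cell in anti-diagonal is (2,3) = 102 − 77 = 25.
Row 3 needs 102; the known cells sum to 79, so (3,1) = 23.
Using row 4: 26 + 33 + 24 + ? → (4,3) = 102 − 83 = 19.
The remaining cell in column 1 is (2,1) = 102 − 70 = 32.
Column 4 needs 102; the known cells sum to 84, so (2,4) = 18.

21 22 28 31 / 32 27 25 18 / 23 20 30 29 / 26 33 19 24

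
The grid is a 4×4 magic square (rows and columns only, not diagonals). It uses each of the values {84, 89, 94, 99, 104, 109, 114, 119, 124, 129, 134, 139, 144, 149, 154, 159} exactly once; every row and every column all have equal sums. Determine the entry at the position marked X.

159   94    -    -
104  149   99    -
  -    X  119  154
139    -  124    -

129

The 16 entries sum to 1944, so each line sums to 1944/4 = 486.
Using row 2: 104 + 149 + 99 + ? → (2,4) = 486 − 352 = 134.
The remaining cell in column 1 is (3,1) = 486 − 402 = 84.
The remaining cell in column 3 is (1,3) = 486 − 342 = 144.
The remaining cell in row 1 is (1,4) = 486 − 397 = 89.
Using row 3: 84 + 119 + 154 + ? → (3,2) = 486 − 357 = 129.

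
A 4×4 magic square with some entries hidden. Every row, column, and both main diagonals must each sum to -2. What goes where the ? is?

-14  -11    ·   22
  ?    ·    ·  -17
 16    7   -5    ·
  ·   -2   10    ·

Using row 1: -14 + (-11) + 22 + ? → (1,3) = -2 − (-3) = 1.
Row 3 needs -2; the known cells sum to 18, so (3,4) = -20.
Using column 2: -11 + 7 + (-2) + ? → (2,2) = -2 − (-6) = 4.
From column 3, -2 − (1 + (-5) + 10) gives (2,3) = -8.
Column 4 must total -2; the given cells sum to -15, so (4,4) = 13.
Using anti-diagonal: 22 + (-8) + 7 + ? → (4,1) = -2 − 21 = -23.
Row 2 needs -2; the known cells sum to -21, so (2,1) = 19.

19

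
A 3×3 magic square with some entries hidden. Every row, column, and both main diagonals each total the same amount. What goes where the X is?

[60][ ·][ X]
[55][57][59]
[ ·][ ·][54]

58

Main diagonal is complete and sums to 171; that is the magic constant.
Column 1 needs 171; the known cells sum to 115, so (3,1) = 56.
Column 3: 59 + 54 + ? = 171, so (1,3) = 58.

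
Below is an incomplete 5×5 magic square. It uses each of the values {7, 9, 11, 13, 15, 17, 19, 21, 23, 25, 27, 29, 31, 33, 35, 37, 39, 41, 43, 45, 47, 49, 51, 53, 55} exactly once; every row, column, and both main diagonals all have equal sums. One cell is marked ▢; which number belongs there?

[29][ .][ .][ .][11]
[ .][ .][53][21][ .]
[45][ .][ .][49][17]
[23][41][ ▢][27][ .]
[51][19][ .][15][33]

The 25 entries sum to 775, so each line sums to 775/5 = 155.
Row 5 must total 155; the given cells sum to 118, so (5,3) = 37.
From column 1, 155 − (29 + 45 + 23 + 51) gives (2,1) = 7.
Column 4 must total 155; the given cells sum to 112, so (1,4) = 43.
The remaining cell in anti-diagonal is (3,3) = 155 − 124 = 31.
Row 3 must total 155; the given cells sum to 142, so (3,2) = 13.
Main diagonal must total 155; the given cells sum to 120, so (2,2) = 35.
Using row 2: 7 + 35 + 53 + 21 + ? → (2,5) = 155 − 116 = 39.
Column 2 needs 155; the known cells sum to 108, so (1,2) = 47.
From column 5, 155 − (11 + 39 + 17 + 33) gives (4,5) = 55.
Row 1 needs 155; the known cells sum to 130, so (1,3) = 25.
Row 4: 23 + 41 + 27 + 55 + ? = 155, so (4,3) = 9.

9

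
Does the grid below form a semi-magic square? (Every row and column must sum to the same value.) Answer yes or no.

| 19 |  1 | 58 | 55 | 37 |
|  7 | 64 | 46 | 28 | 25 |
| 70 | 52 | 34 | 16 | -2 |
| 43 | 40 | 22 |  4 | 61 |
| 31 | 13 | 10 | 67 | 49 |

Row 1: 19 + 1 + 58 + 55 + 37 = 170.
Row 2: 7 + 64 + 46 + 28 + 25 = 170.
Row 3: 70 + 52 + 34 + 16 + (-2) = 170.
Row 4: 43 + 40 + 22 + 4 + 61 = 170.
Row 5: 31 + 13 + 10 + 67 + 49 = 170.
Column 1: 19 + 7 + 70 + 43 + 31 = 170.
Column 2: 1 + 64 + 52 + 40 + 13 = 170.
Column 3: 58 + 46 + 34 + 22 + 10 = 170.
Column 4: 55 + 28 + 16 + 4 + 67 = 170.
Column 5: 37 + 25 + (-2) + 61 + 49 = 170.
All lines sum to 170.

Yes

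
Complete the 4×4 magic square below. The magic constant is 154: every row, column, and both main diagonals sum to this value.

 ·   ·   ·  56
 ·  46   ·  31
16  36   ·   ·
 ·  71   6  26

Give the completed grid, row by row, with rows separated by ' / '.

From row 4, 154 − (71 + 6 + 26) gives (4,1) = 51.
Column 2 must total 154; the given cells sum to 153, so (1,2) = 1.
Column 4: 56 + 31 + 26 + ? = 154, so (3,4) = 41.
Using anti-diagonal: 56 + 36 + 51 + ? → (2,3) = 154 − 143 = 11.
The remaining cell in row 2 is (2,1) = 154 − 88 = 66.
The remaining cell in row 3 is (3,3) = 154 − 93 = 61.
Using column 1: 66 + 16 + 51 + ? → (1,1) = 154 − 133 = 21.
From column 3, 154 − (11 + 61 + 6) gives (1,3) = 76.

21 1 76 56 / 66 46 11 31 / 16 36 61 41 / 51 71 6 26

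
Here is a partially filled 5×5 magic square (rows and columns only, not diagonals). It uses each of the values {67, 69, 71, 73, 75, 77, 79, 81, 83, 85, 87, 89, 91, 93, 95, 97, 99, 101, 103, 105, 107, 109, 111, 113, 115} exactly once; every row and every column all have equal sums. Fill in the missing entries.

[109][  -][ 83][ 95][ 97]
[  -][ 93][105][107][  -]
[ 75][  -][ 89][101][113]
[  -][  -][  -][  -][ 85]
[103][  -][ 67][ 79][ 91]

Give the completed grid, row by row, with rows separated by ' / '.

The 25 entries sum to 2275, so each line sums to 2275/5 = 455.
Row 1: 109 + 83 + 95 + 97 + ? = 455, so (1,2) = 71.
Using row 3: 75 + 89 + 101 + 113 + ? → (3,2) = 455 − 378 = 77.
Row 5 needs 455; the known cells sum to 340, so (5,2) = 115.
Column 2: 71 + 93 + 77 + 115 + ? = 455, so (4,2) = 99.
Column 3 needs 455; the known cells sum to 344, so (4,3) = 111.
Column 4 needs 455; the known cells sum to 382, so (4,4) = 73.
Column 5: 97 + 113 + 85 + 91 + ? = 455, so (2,5) = 69.
Row 2 must total 455; the given cells sum to 374, so (2,1) = 81.
Row 4 needs 455; the known cells sum to 368, so (4,1) = 87.

109 71 83 95 97 / 81 93 105 107 69 / 75 77 89 101 113 / 87 99 111 73 85 / 103 115 67 79 91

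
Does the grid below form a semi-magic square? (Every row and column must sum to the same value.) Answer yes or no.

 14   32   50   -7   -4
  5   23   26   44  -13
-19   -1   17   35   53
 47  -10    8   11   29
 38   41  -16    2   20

Row 1: 14 + 32 + 50 + (-7) + (-4) = 85.
Row 2: 5 + 23 + 26 + 44 + (-13) = 85.
Row 3: -19 + (-1) + 17 + 35 + 53 = 85.
Row 4: 47 + (-10) + 8 + 11 + 29 = 85.
Row 5: 38 + 41 + (-16) + 2 + 20 = 85.
Column 1: 14 + 5 + (-19) + 47 + 38 = 85.
Column 2: 32 + 23 + (-1) + (-10) + 41 = 85.
Column 3: 50 + 26 + 17 + 8 + (-16) = 85.
Column 4: -7 + 44 + 35 + 11 + 2 = 85.
Column 5: -4 + (-13) + 53 + 29 + 20 = 85.
All lines sum to 85.

Yes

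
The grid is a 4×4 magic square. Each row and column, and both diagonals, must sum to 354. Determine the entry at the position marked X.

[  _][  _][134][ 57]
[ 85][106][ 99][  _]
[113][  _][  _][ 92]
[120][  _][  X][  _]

Using row 2: 85 + 106 + 99 + ? → (2,4) = 354 − 290 = 64.
Column 1 must total 354; the given cells sum to 318, so (1,1) = 36.
Column 4 needs 354; the known cells sum to 213, so (4,4) = 141.
The remaining cell in main diagonal is (3,3) = 354 − 283 = 71.
Anti-diagonal: 57 + 99 + 120 + ? = 354, so (3,2) = 78.
Row 1: 36 + 134 + 57 + ? = 354, so (1,2) = 127.
From column 2, 354 − (127 + 106 + 78) gives (4,2) = 43.
Using column 3: 134 + 99 + 71 + ? → (4,3) = 354 − 304 = 50.

50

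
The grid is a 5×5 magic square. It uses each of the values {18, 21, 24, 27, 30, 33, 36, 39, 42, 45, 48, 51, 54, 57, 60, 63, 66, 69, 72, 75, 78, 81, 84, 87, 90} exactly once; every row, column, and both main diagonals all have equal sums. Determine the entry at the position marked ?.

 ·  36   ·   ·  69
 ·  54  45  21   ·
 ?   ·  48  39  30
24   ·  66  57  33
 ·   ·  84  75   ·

The 25 entries sum to 1350, so each line sums to 1350/5 = 270.
Row 4 must total 270; the given cells sum to 180, so (4,2) = 90.
Column 3 must total 270; the given cells sum to 243, so (1,3) = 27.
Column 4: 21 + 39 + 57 + 75 + ? = 270, so (1,4) = 78.
Using anti-diagonal: 69 + 21 + 48 + 90 + ? → (5,1) = 270 − 228 = 42.
Using row 1: 36 + 27 + 78 + 69 + ? → (1,1) = 270 − 210 = 60.
Main diagonal must total 270; the given cells sum to 219, so (5,5) = 51.
Row 5 needs 270; the known cells sum to 252, so (5,2) = 18.
The remaining cell in column 2 is (3,2) = 270 − 198 = 72.
Using column 5: 69 + 30 + 33 + 51 + ? → (2,5) = 270 − 183 = 87.
Row 2 needs 270; the known cells sum to 207, so (2,1) = 63.
From row 3, 270 − (72 + 48 + 39 + 30) gives (3,1) = 81.

81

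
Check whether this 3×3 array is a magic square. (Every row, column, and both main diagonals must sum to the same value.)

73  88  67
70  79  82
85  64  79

No — row 3 sums to 228 but column 2 sums to 231.

Row 1: 73 + 88 + 67 = 228.
Row 2: 70 + 79 + 82 = 231.
Row 3: 85 + 64 + 79 = 228.
Column 1: 73 + 70 + 85 = 228.
Column 2: 88 + 79 + 64 = 231.
Column 3: 67 + 82 + 79 = 228.
Main diagonal: 73 + 79 + 79 = 231.
Anti-diagonal: 67 + 79 + 85 = 231.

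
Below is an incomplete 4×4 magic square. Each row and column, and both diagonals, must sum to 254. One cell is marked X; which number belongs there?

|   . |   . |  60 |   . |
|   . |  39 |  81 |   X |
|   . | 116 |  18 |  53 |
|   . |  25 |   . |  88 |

102

Row 3: 116 + 18 + 53 + ? = 254, so (3,1) = 67.
Column 2 needs 254; the known cells sum to 180, so (1,2) = 74.
Column 3: 60 + 81 + 18 + ? = 254, so (4,3) = 95.
Main diagonal: 39 + 18 + 88 + ? = 254, so (1,1) = 109.
Using row 1: 109 + 74 + 60 + ? → (1,4) = 254 − 243 = 11.
Row 4 must total 254; the given cells sum to 208, so (4,1) = 46.
Column 1 must total 254; the given cells sum to 222, so (2,1) = 32.
Using column 4: 11 + 53 + 88 + ? → (2,4) = 254 − 152 = 102.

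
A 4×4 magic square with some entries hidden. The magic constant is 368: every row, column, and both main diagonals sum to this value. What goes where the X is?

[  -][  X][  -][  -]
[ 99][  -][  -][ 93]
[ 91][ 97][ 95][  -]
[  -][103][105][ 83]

79

The remaining cell in row 3 is (3,4) = 368 − 283 = 85.
From row 4, 368 − (103 + 105 + 83) gives (4,1) = 77.
From column 1, 368 − (99 + 91 + 77) gives (1,1) = 101.
Column 4 needs 368; the known cells sum to 261, so (1,4) = 107.
Using main diagonal: 101 + 95 + 83 + ? → (2,2) = 368 − 279 = 89.
Using anti-diagonal: 107 + 97 + 77 + ? → (2,3) = 368 − 281 = 87.
Using column 2: 89 + 97 + 103 + ? → (1,2) = 368 − 289 = 79.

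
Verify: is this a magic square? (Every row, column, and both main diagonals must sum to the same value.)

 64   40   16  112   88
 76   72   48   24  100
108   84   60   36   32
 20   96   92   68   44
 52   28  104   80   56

Yes

Row 1: 64 + 40 + 16 + 112 + 88 = 320.
Row 2: 76 + 72 + 48 + 24 + 100 = 320.
Row 3: 108 + 84 + 60 + 36 + 32 = 320.
Row 4: 20 + 96 + 92 + 68 + 44 = 320.
Row 5: 52 + 28 + 104 + 80 + 56 = 320.
Column 1: 64 + 76 + 108 + 20 + 52 = 320.
Column 2: 40 + 72 + 84 + 96 + 28 = 320.
Column 3: 16 + 48 + 60 + 92 + 104 = 320.
Column 4: 112 + 24 + 36 + 68 + 80 = 320.
Column 5: 88 + 100 + 32 + 44 + 56 = 320.
Main diagonal: 64 + 72 + 60 + 68 + 56 = 320.
Anti-diagonal: 88 + 24 + 60 + 96 + 52 = 320.
All lines sum to 320.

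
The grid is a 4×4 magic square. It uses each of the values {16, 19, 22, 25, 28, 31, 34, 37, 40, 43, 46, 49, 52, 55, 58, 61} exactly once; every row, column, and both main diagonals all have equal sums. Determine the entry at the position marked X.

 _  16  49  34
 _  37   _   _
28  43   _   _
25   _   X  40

The 16 entries sum to 616, so each line sums to 616/4 = 154.
Row 1 must total 154; the given cells sum to 99, so (1,1) = 55.
Column 1: 55 + 28 + 25 + ? = 154, so (2,1) = 46.
From column 2, 154 − (16 + 37 + 43) gives (4,2) = 58.
Main diagonal must total 154; the given cells sum to 132, so (3,3) = 22.
The remaining cell in anti-diagonal is (2,3) = 154 − 102 = 52.
The remaining cell in row 2 is (2,4) = 154 − 135 = 19.
From row 3, 154 − (28 + 43 + 22) gives (3,4) = 61.
Using row 4: 25 + 58 + 40 + ? → (4,3) = 154 − 123 = 31.

31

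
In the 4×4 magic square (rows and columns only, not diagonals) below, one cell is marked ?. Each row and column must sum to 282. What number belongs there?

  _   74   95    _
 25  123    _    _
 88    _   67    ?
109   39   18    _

The remaining cell in row 4 is (4,4) = 282 − 166 = 116.
The remaining cell in column 1 is (1,1) = 282 − 222 = 60.
Using column 2: 74 + 123 + 39 + ? → (3,2) = 282 − 236 = 46.
Column 3 needs 282; the known cells sum to 180, so (2,3) = 102.
From row 1, 282 − (60 + 74 + 95) gives (1,4) = 53.
Row 2 needs 282; the known cells sum to 250, so (2,4) = 32.
From row 3, 282 − (88 + 46 + 67) gives (3,4) = 81.

81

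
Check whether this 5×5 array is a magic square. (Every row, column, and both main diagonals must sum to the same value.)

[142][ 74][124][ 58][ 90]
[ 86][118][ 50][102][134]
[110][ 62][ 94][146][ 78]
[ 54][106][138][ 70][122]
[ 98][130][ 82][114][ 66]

Row 1: 142 + 74 + 124 + 58 + 90 = 488.
Row 2: 86 + 118 + 50 + 102 + 134 = 490.
Row 3: 110 + 62 + 94 + 146 + 78 = 490.
Row 4: 54 + 106 + 138 + 70 + 122 = 490.
Row 5: 98 + 130 + 82 + 114 + 66 = 490.
Column 1: 142 + 86 + 110 + 54 + 98 = 490.
Column 2: 74 + 118 + 62 + 106 + 130 = 490.
Column 3: 124 + 50 + 94 + 138 + 82 = 488.
Column 4: 58 + 102 + 146 + 70 + 114 = 490.
Column 5: 90 + 134 + 78 + 122 + 66 = 490.
Main diagonal: 142 + 118 + 94 + 70 + 66 = 490.
Anti-diagonal: 90 + 102 + 94 + 106 + 98 = 490.

No — row 1 sums to 488 but row 4 sums to 490.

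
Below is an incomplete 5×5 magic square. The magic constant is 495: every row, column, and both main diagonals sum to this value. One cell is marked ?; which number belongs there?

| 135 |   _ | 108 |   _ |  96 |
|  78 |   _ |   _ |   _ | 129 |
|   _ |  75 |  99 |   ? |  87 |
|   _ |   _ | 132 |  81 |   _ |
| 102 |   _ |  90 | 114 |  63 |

From row 5, 495 − (102 + 90 + 114 + 63) gives (5,2) = 126.
From column 3, 495 − (108 + 99 + 132 + 90) gives (2,3) = 66.
Column 5 must total 495; the given cells sum to 375, so (4,5) = 120.
The remaining cell in main diagonal is (2,2) = 495 − 378 = 117.
Row 2 needs 495; the known cells sum to 390, so (2,4) = 105.
Anti-diagonal must total 495; the given cells sum to 402, so (4,2) = 93.
Using row 4: 93 + 132 + 81 + 120 + ? → (4,1) = 495 − 426 = 69.
From column 1, 495 − (135 + 78 + 69 + 102) gives (3,1) = 111.
Column 2 must total 495; the given cells sum to 411, so (1,2) = 84.
Row 1: 135 + 84 + 108 + 96 + ? = 495, so (1,4) = 72.
The remaining cell in row 3 is (3,4) = 495 − 372 = 123.

123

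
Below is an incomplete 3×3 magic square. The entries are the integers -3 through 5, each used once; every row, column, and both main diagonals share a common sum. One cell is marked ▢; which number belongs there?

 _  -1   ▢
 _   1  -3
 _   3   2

The entries are -3 through 5, which sum to 9, so each line sums to 9/3 = 3.
Using row 2: 1 + (-3) + ? → (2,1) = 3 − (-2) = 5.
Row 3 needs 3; the known cells sum to 5, so (3,1) = -2.
From column 1, 3 − (5 + (-2)) gives (1,1) = 0.
From column 3, 3 − (-3 + 2) gives (1,3) = 4.

4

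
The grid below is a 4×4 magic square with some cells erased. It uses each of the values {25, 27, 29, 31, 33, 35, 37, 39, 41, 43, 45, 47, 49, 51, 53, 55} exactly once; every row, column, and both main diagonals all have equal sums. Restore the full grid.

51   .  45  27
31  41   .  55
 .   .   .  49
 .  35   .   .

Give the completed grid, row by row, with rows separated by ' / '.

51 37 45 27 / 31 41 33 55 / 25 47 39 49 / 53 35 43 29

The 16 entries sum to 640, so each line sums to 640/4 = 160.
Using row 1: 51 + 45 + 27 + ? → (1,2) = 160 − 123 = 37.
The remaining cell in row 2 is (2,3) = 160 − 127 = 33.
From column 2, 160 − (37 + 41 + 35) gives (3,2) = 47.
Column 4 must total 160; the given cells sum to 131, so (4,4) = 29.
Main diagonal needs 160; the known cells sum to 121, so (3,3) = 39.
Using anti-diagonal: 27 + 33 + 47 + ? → (4,1) = 160 − 107 = 53.
Row 3: 47 + 39 + 49 + ? = 160, so (3,1) = 25.
Row 4 needs 160; the known cells sum to 117, so (4,3) = 43.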